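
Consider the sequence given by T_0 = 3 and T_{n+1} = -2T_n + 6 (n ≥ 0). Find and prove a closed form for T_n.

Claim: T_n = (-2)^n + 2.

Base case: T_0 = 3, and (-2)^0 + 2 = 1 + 2 = 3.
Assume T_m = (-2)^m + 2 for some m ≥ 0.
Then T_{m+1} = -2T_m + 6 = -2·((-2)^m + 2) + 6 = -2·(-2)^m − 4 + 6 = (-2)^{m+1} + 2.
Hence T_n = (-2)^n + 2 for every n ≥ 0, by induction.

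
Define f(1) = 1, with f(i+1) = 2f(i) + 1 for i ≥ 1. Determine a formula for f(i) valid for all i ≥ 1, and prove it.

Claim: f(i) = 2^i − 1.

Base case: f(1) = 1, and 2^1 − 1 = 2 − 1 = 1.
Assume f(k) = 2^k − 1 for some k ≥ 1.
Then f(k+1) = 2f(k) + 1 = 2·(2^k − 1) + 1 = 2^{k+1} − 2 + 1 = 2^{k+1} − 1.
So the formula holds for k+1, and by induction f(i) = 2^i − 1 for all i ≥ 1.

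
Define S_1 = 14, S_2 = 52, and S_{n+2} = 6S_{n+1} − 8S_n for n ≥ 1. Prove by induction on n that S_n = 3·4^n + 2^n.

Base cases: S_1 = 14 and 3·4^1 + 2^1 = 14; S_2 = 52 and 3·4^2 + 2^2 = 52.
Assume S_i = 3·4^i + 2^i for all 1 ≤ i ≤ j, where j ≥ 2.
Then S_{j+1} = 6S_j − 8S_{j−1} = 6·(3·4^j + 2^j) − 8·(3·4^{j−1} + 2^{j−1}) = 3·(6·4 − 8)4^{j−1} + (6·2 − 8)2^{j−1} = 48·4^{j−1} + 4·2^{j−1} = 3·4^{j+1} + 2^{j+1}.
So the formula holds for j+1, and by strong induction S_n = 3·4^n + 2^n for all n ≥ 1.

S_n = 3·4^n + 2^n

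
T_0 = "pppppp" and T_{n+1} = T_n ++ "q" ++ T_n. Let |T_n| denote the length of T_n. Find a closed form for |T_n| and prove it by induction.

Claim: |T_n| = 7·2^n − 1.

Base case: |T_0| = 6, and 7·2^0 − 1 = 6.
Assume |T_m| = 7·2^m − 1.
Then |T_{m+1}| = |T_m| + 1 + |T_m| = 2|T_m| + 1 = 2(7·2^m − 1) + 1 = 7·2^{m+1} − 2 + 1 = 7·2^{m+1} − 1.
Hence |T_n| = 7·2^n − 1 for every n ≥ 0, by induction.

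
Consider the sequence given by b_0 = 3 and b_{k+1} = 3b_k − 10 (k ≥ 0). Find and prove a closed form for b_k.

Claim: b_k = -2·3^k + 5.

Base case: b_0 = 3, and -2·3^0 + 5 = -2 + 5 = 3.
Assume b_j = -2·3^j + 5 for some j ≥ 0.
Then b_{j+1} = 3b_j − 10 = 3·(-2·3^j + 5) − 10 = -6·3^j + 15 − 10 = -2·3^{j+1} + 5.
So the formula holds for j+1, and by induction b_k = -2·3^k + 5 for all k ≥ 0.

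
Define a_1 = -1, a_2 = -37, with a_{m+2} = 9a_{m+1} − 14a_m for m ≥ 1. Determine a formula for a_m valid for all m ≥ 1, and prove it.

Claim: a_m = 3·2^m − 7^m.

Base cases: a_1 = -1 and 3·2^1 − 7^1 = -1; a_2 = -37 and 3·2^2 − 7^2 = -37.
Assume a_j = 3·2^j − 7^j for all 1 ≤ j ≤ r, where r ≥ 2.
Then a_{r+1} = 9a_r − 14a_{r−1} = 9·(3·2^r − 7^r) − 14·(3·2^{r−1} − 7^{r−1}) = 3·(9·2 − 14)2^{r−1} − (9·7 − 14)7^{r−1} = 12·2^{r−1} − 49·7^{r−1} = 3·2^{r+1} − 7^{r+1}.
So the formula holds for r+1, and by strong induction a_m = 3·2^m − 7^m for all m ≥ 1.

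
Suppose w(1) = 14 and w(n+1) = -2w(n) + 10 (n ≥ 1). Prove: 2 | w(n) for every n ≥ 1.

Base case: w(1) = 14 = 2·7, so 2 | w(1).
Assume 2 | w(j), so w(j) = 2t for some integer t.
Then w(j+1) = -2w(j) + 10 = -2·(2t) + 10 = 2(-2t + 5), so 2 | w(j+1).
This completes the inductive step, so 2 | w(n) for all n ≥ 1.

2 | w(n)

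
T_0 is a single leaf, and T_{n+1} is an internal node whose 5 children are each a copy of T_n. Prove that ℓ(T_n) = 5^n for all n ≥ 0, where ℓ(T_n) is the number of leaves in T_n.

Base case: ℓ(T_0) = 1, and 5^0 = 1.
Assume ℓ(T_j) = 5^j.
Then ℓ(T_{j+1}) = 5·ℓ(T_j) = 5·5^j = 5^{j+1}.
Hence ℓ(T_n) = 5^n for every n ≥ 0, by induction.

ℓ(T_n) = 5^n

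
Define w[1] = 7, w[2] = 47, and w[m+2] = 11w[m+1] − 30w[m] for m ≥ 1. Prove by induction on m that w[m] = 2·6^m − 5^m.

Base cases: w[1] = 7 and 2·6^1 − 5^1 = 7; w[2] = 47 and 2·6^2 − 5^2 = 47.
Assume w[i] = 2·6^i − 5^i for all 1 ≤ i ≤ j, where j ≥ 2.
Then w[j+1] = 11w[j] − 30w[j−1] = 11·(2·6^j − 5^j) − 30·(2·6^{j−1} − 5^{j−1}) = 2·(11·6 − 30)6^{j−1} − (11·5 − 30)5^{j−1} = 72·6^{j−1} − 25·5^{j−1} = 2·6^{j+1} − 5^{j+1}.
By strong induction, w[m] = 2·6^m − 5^m for all m ≥ 1.

w[m] = 2·6^m − 5^m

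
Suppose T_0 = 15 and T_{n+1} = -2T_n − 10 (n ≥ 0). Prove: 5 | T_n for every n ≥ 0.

Base case: T_0 = 15 = 5·3, so 5 | T_0.
Assume 5 | T_k, so T_k = 5t for some integer t.
Then T_{k+1} = -2T_k − 10 = -2·(5t) − 10 = 5(-2t − 2), so 5 | T_{k+1}.
This completes the inductive step, so 5 | T_n for all n ≥ 0.

5 | T_n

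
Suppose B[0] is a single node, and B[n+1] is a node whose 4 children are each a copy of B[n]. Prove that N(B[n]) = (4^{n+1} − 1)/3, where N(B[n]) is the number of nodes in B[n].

Base case: N(B[0]) = 1, and (4^{0+1} − 1)/3 = 1.
Assume N(B[k]) = (4^{k+1} − 1)/3.
Then N(B[k+1]) = 1 + 4N(B[k]) = 1 + 4·(4^{k+1} − 1)/3 = 1 + (4^{k+2} − 4)/3 = (3 + 4^{k+2} − 4)/3 = (4^{k+2} − 1)/3.
So the formula holds for k+1, and by induction N(B[n]) = (4^{n+1} − 1)/3 for all n ≥ 0.

N(B[n]) = (4^{n+1} − 1)/3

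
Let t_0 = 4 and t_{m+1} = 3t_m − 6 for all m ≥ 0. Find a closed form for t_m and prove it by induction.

Claim: t_m = 3^m + 3.

Base case: t_0 = 4, and 3^0 + 3 = 1 + 3 = 4.
Assume t_r = 3^r + 3 for some r ≥ 0.
Then t_{r+1} = 3t_r − 6 = 3·(3^r + 3) − 6 = 3^{r+1} + 9 − 6 = 3^{r+1} + 3.
Hence t_m = 3^m + 3 for every m ≥ 0, by induction.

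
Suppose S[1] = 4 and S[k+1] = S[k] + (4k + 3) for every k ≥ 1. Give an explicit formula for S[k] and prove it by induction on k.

Claim: S[k] = 2k^2 + k + 1.

Base case: S[1] = 4, and 2·1^2 + 1 + 1 = 4.
Assume S[r] = 2r^2 + r + 1.
Then S[r+1] = S[r] + (4r + 3) = (2r^2 + r + 1) + (4r + 3) = 2r^2 + 5r + 4,
and 2·(r+1)^2 + (r+1) + 1 = 2r^2 + 5r + 4.
This completes the inductive step, so S[k] = 2k^2 + k + 1 for all k ≥ 1.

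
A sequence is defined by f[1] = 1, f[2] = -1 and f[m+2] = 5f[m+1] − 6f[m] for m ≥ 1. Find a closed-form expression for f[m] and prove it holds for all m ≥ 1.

Claim: f[m] = 2·2^m − 3^m.

Base cases: f[1] = 1 and 2·2^1 − 3^1 = 1; f[2] = -1 and 2·2^2 − 3^2 = -1.
Assume f[i] = 2·2^i − 3^i for all 1 ≤ i ≤ j, where j ≥ 2.
Then f[j+1] = 5f[j] − 6f[j−1] = 5·(2·2^j − 3^j) − 6·(2·2^{j−1} − 3^{j−1}) = 2·(5·2 − 6)2^{j−1} − (5·3 − 6)3^{j−1} = 8·2^{j−1} − 9·3^{j−1} = 2·2^{j+1} − 3^{j+1}.
Hence f[m] = 2·2^m − 3^m for every m ≥ 1, by strong induction.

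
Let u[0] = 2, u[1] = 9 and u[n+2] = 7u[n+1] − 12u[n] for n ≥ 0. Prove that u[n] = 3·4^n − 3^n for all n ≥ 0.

Base cases: u[0] = 2 and 3·4^0 − 3^0 = 2; u[1] = 9 and 3·4^1 − 3^1 = 9.
Assume u[j] = 3·4^j − 3^j for all 0 ≤ j ≤ m, where m ≥ 1.
Then u[m+1] = 7u[m] − 12u[m−1] = 7·(3·4^m − 3^m) − 12·(3·4^{m−1} − 3^{m−1}) = 3·(7·4 − 12)4^{m−1} − (7·3 − 12)3^{m−1} = 48·4^{m−1} − 9·3^{m−1} = 3·4^{m+1} − 3^{m+1}.
So the formula holds for m+1, and by strong induction u[n] = 3·4^n − 3^n for all n ≥ 0.

u[n] = 3·4^n − 3^n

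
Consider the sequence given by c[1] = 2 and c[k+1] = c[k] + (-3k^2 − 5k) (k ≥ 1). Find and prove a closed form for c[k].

Claim: c[k] = -k^3 − k^2 + 2k + 2.

Base case: c[1] = 2, and -1^3 − 1^2 + 2·1 + 2 = 2.
Assume c[r] = -r^3 − r^2 + 2r + 2.
Then c[r+1] = c[r] + (-3r^2 − 5r) = (-r^3 − r^2 + 2r + 2) + (-3r^2 − 5r) = -r^3 − 4r^2 − 3r + 2,
and -(r+1)^3 − (r+1)^2 + 2·(r+1) + 2 = -r^3 − 4r^2 − 3r + 2.
This completes the inductive step, so c[k] = -k^3 − k^2 + 2k + 2 for all k ≥ 1.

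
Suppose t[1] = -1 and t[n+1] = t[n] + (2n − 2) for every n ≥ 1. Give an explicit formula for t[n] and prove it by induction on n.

Claim: t[n] = n^2 − 3n + 1.

Base case: t[1] = -1, and 1^2 − 3·1 + 1 = -1.
Assume t[j] = j^2 − 3j + 1.
Then t[j+1] = t[j] + (2j − 2) = (j^2 − 3j + 1) + (2j − 2) = j^2 − j − 1,
and (j+1)^2 − 3·(j+1) + 1 = j^2 − j − 1.
This completes the inductive step, so t[n] = n^2 − 3n + 1 for all n ≥ 1.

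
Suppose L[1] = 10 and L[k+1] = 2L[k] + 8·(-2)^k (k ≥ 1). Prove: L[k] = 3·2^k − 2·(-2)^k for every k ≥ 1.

Base case: L[1] = 10, and 3·2^1 − 2·(-2)^1 = 6 + 4 = 10.
Assume L[m] = 3·2^m − 2·(-2)^m for some m ≥ 1.
Then L[m+1] = 2L[m] + 8·(-2)^m = 2·(3·2^m − 2·(-2)^m) + 8·(-2)^m = 3·2^{m+1} − 4·(-2)^m + 8·(-2)^m = 3·2^{m+1} + 4·(-2)^m = 3·2^{m+1} − 2·(-2)^{m+1}.
So the formula holds for m+1, and by induction L[k] = 3·2^k − 2·(-2)^k for all k ≥ 1.

L[k] = 3·2^k − 2·(-2)^k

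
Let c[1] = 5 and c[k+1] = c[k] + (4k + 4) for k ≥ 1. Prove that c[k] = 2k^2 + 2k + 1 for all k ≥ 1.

Base case: c[1] = 5, and 2·1^2 + 2·1 + 1 = 5.
Assume c[j] = 2j^2 + 2j + 1.
Then c[j+1] = c[j] + (4j + 4) = (2j^2 + 2j + 1) + (4j + 4) = 2j^2 + 6j + 5,
and 2·(j+1)^2 + 2·(j+1) + 1 = 2j^2 + 6j + 5.
By induction, c[k] = 2k^2 + 2k + 1 for all k ≥ 1.

c[k] = 2k^2 + 2k + 1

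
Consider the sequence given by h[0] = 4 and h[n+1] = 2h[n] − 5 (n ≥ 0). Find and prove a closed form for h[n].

Claim: h[n] = -2^n + 5.

Base case: h[0] = 4, and -2^0 + 5 = -1 + 5 = 4.
Assume h[k] = -2^k + 5 for some k ≥ 0.
Then h[k+1] = 2h[k] − 5 = 2·(-2^k + 5) − 5 = -2^{k+1} + 10 − 5 = -2^{k+1} + 5.
By induction, h[n] = -2^n + 5 for all n ≥ 0.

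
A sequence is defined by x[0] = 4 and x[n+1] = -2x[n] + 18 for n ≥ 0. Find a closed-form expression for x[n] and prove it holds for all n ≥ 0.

Claim: x[n] = -2·(-2)^n + 6.

Base case: x[0] = 4, and -2·(-2)^0 + 6 = -2 + 6 = 4.
Assume x[r] = -2·(-2)^r + 6 for some r ≥ 0.
Then x[r+1] = -2x[r] + 18 = -2·(-2·(-2)^r + 6) + 18 = 4·(-2)^r − 12 + 18 = -2·(-2)^{r+1} + 6.
So the formula holds for r+1, and by induction x[n] = -2·(-2)^n + 6 for all n ≥ 0.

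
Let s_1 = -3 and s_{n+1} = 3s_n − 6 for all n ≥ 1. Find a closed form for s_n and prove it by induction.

Claim: s_n = -2·3^n + 3.

Base case: s_1 = -3, and -2·3^1 + 3 = -6 + 3 = -3.
Assume s_k = -2·3^k + 3 for some k ≥ 1.
Then s_{k+1} = 3s_k − 6 = 3·(-2·3^k + 3) − 6 = -6·3^k + 9 − 6 = -2·3^{k+1} + 3.
By induction, s_n = -2·3^n + 3 for all n ≥ 1.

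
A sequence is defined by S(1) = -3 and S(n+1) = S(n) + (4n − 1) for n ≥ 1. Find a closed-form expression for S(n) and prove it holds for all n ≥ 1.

Claim: S(n) = 2n^2 − 3n − 2.

Base case: S(1) = -3, and 2·1^2 − 3·1 − 2 = -3.
Assume S(r) = 2r^2 − 3r − 2.
Then S(r+1) = S(r) + (4r − 1) = (2r^2 − 3r − 2) + (4r − 1) = 2r^2 + r − 3,
and 2·(r+1)^2 − 3·(r+1) − 2 = 2r^2 + r − 3.
By induction, S(n) = 2n^2 − 3n − 2 for all n ≥ 1.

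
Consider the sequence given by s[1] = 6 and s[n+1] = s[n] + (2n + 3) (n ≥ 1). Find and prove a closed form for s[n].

Claim: s[n] = n^2 + 2n + 3.

Base case: s[1] = 6, and 1^2 + 2·1 + 3 = 6.
Assume s[r] = r^2 + 2r + 3.
Then s[r+1] = s[r] + (2r + 3) = (r^2 + 2r + 3) + (2r + 3) = r^2 + 4r + 6,
and (r+1)^2 + 2·(r+1) + 3 = r^2 + 4r + 6.
Hence s[n] = n^2 + 2n + 3 for every n ≥ 1, by induction.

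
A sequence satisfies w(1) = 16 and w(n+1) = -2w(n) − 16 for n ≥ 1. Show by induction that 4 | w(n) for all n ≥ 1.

Base case: w(1) = 16 = 4·4, so 4 | w(1).
Assume 4 | w(k), so w(k) = 4t for some integer t.
Then w(k+1) = -2w(k) − 16 = -2·(4t) − 16 = 4(-2t − 4), so 4 | w(k+1).
So the property holds for k+1, and by induction 4 | w(n) for all n ≥ 1.

4 | w(n)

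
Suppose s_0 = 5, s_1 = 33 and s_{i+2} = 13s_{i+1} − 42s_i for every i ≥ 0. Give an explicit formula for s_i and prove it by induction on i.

Claim: s_i = 3·7^i + 2·6^i.

Base cases: s_0 = 5 and 3·7^0 + 2·6^0 = 5; s_1 = 33 and 3·7^1 + 2·6^1 = 33.
Assume s_j = 3·7^j + 2·6^j for all 0 ≤ j ≤ r, where r ≥ 1.
Then s_{r+1} = 13s_r − 42s_{r−1} = 13·(3·7^r + 2·6^r) − 42·(3·7^{r−1} + 2·6^{r−1}) = 3·(13·7 − 42)7^{r−1} + 2·(13·6 − 42)6^{r−1} = 147·7^{r−1} + 72·6^{r−1} = 3·7^{r+1} + 2·6^{r+1}.
By strong induction, s_i = 3·7^i + 2·6^i for all i ≥ 0.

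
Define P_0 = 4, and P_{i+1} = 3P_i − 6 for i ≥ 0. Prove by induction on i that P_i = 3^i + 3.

Base case: P_0 = 4, and 3^0 + 3 = 1 + 3 = 4.
Assume P_m = 3^m + 3 for some m ≥ 0.
Then P_{m+1} = 3P_m − 6 = 3·(3^m + 3) − 6 = 3^{m+1} + 9 − 6 = 3^{m+1} + 3.
By induction, P_i = 3^i + 3 for all i ≥ 0.

P_i = 3^i + 3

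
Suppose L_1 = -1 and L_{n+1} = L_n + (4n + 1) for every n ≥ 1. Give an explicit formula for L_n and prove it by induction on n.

Claim: L_n = 2n^2 − n − 2.

Base case: L_1 = -1, and 2·1^2 − 1 − 2 = -1.
Assume L_m = 2m^2 − m − 2.
Then L_{m+1} = L_m + (4m + 1) = (2m^2 − m − 2) + (4m + 1) = 2m^2 + 3m − 1,
and 2·(m+1)^2 − (m+1) − 2 = 2m^2 + 3m − 1.
By induction, L_n = 2n^2 − n − 2 for all n ≥ 1.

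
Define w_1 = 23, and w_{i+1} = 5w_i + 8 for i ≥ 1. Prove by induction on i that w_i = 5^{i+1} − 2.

Base case: w_1 = 23, and 5^{1+1} − 2 = 25 − 2 = 23.
Assume w_j = 5^{j+1} − 2 for some j ≥ 1.
Then w_{j+1} = 5w_j + 8 = 5·(5^{j+1} − 2) + 8 = 5^{j+2} − 10 + 8 = 5^{j+2} − 2.
Hence w_i = 5^{i+1} − 2 for every i ≥ 1, by induction.

w_i = 5^{i+1} − 2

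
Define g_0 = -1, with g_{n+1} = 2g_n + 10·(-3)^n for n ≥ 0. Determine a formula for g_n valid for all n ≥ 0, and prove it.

Claim: g_n = 2^n − 2·(-3)^n.

Base case: g_0 = -1, and 2^0 − 2·(-3)^0 = 1 − 2 = -1.
Assume g_m = 2^m − 2·(-3)^m for some m ≥ 0.
Then g_{m+1} = 2g_m + 10·(-3)^m = 2·(2^m − 2·(-3)^m) + 10·(-3)^m = 2^{m+1} − 4·(-3)^m + 10·(-3)^m = 2^{m+1} + 6·(-3)^m = 2^{m+1} − 2·(-3)^{m+1}.
By induction, g_n = 2^n − 2·(-3)^n for all n ≥ 0.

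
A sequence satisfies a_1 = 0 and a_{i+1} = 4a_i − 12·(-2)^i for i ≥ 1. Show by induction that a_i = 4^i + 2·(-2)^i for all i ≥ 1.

Base case: a_1 = 0, and 4^1 + 2·(-2)^1 = 4 − 4 = 0.
Assume a_k = 4^k + 2·(-2)^k for some k ≥ 1.
Then a_{k+1} = 4a_k − 12·(-2)^k = 4·(4^k + 2·(-2)^k) − 12·(-2)^k = 4^{k+1} + 8·(-2)^k − 12·(-2)^k = 4^{k+1} − 4·(-2)^k = 4^{k+1} + 2·(-2)^{k+1}.
So the formula holds for k+1, and by induction a_i = 4^i + 2·(-2)^i for all i ≥ 1.

a_i = 4^i + 2·(-2)^i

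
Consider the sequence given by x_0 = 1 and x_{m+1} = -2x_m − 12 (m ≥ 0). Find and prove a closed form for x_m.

Claim: x_m = 5·(-2)^m − 4.

Base case: x_0 = 1, and 5·(-2)^0 − 4 = 5 − 4 = 1.
Assume x_r = 5·(-2)^r − 4 for some r ≥ 0.
Then x_{r+1} = -2x_r − 12 = -2·(5·(-2)^r − 4) − 12 = -10·(-2)^r + 8 − 12 = 5·(-2)^{r+1} − 4.
So the formula holds for r+1, and by induction x_m = 5·(-2)^m − 4 for all m ≥ 0.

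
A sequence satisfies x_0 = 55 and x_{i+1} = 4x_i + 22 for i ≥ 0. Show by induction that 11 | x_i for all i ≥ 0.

Base case: x_0 = 55 = 11·5, so 11 | x_0.
Assume 11 | x_m, so x_m = 11t for some integer t.
Then x_{m+1} = 4x_m + 22 = 4·(11t) + 22 = 11(4t + 2), so 11 | x_{m+1}.
So the property holds for m+1, and by induction 11 | x_i for all i ≥ 0.

11 | x_i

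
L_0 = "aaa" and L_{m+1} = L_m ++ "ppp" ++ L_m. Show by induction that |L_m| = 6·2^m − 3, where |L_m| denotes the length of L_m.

Base case: |L_0| = 3, and 6·2^0 − 3 = 3.
Assume |L_r| = 6·2^r − 3.
Then |L_{r+1}| = |L_r| + 3 + |L_r| = 2|L_r| + 3 = 2(6·2^r − 3) + 3 = 6·2^{r+1} − 6 + 3 = 6·2^{r+1} − 3.
So the formula holds for r+1, and by induction |L_m| = 6·2^m − 3 for all m ≥ 0.

|L_m| = 6·2^m − 3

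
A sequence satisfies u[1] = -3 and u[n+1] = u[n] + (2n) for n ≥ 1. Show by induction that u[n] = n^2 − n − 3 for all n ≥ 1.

Base case: u[1] = -3, and 1^2 − 1 − 3 = -3.
Assume u[j] = j^2 − j − 3.
Then u[j+1] = u[j] + (2j) = (j^2 − j − 3) + (2j) = j^2 + j − 3,
and (j+1)^2 − (j+1) − 3 = j^2 + j − 3.
Hence u[n] = n^2 − n − 3 for every n ≥ 1, by induction.

u[n] = n^2 − n − 3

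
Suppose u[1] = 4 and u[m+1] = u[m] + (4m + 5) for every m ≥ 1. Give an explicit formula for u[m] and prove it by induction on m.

Claim: u[m] = 2m^2 + 3m − 1.

Base case: u[1] = 4, and 2·1^2 + 3·1 − 1 = 4.
Assume u[k] = 2k^2 + 3k − 1.
Then u[k+1] = u[k] + (4k + 5) = (2k^2 + 3k − 1) + (4k + 5) = 2k^2 + 7k + 4,
and 2·(k+1)^2 + 3·(k+1) − 1 = 2k^2 + 7k + 4.
This completes the inductive step, so u[m] = 2m^2 + 3m − 1 for all m ≥ 1.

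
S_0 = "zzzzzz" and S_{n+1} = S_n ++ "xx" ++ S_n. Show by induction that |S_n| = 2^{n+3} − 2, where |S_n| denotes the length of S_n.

Base case: |S_0| = 6, and 2^{0+3} − 2 = 6.
Assume |S_m| = 2^{m+3} − 2.
Then |S_{m+1}| = |S_m| + 2 + |S_m| = 2|S_m| + 2 = 2(2^{m+3} − 2) + 2 = 2^{m+1+3} − 4 + 2 = 2^{m+1+3} − 2.
So the formula holds for m+1, and by induction |S_n| = 2^{n+3} − 2 for all n ≥ 0.

|S_n| = 2^{n+3} − 2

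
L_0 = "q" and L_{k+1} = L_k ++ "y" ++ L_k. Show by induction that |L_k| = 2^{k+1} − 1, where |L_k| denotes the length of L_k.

Base case: |L_0| = 1, and 2^{0+1} − 1 = 1.
Assume |L_m| = 2^{m+1} − 1.
Then |L_{m+1}| = |L_m| + 1 + |L_m| = 2|L_m| + 1 = 2(2^{m+1} − 1) + 1 = 2^{m+2} − 2 + 1 = 2^{m+2} − 1.
This completes the inductive step, so |L_k| = 2^{k+1} − 1 for all k ≥ 0.

|L_k| = 2^{k+1} − 1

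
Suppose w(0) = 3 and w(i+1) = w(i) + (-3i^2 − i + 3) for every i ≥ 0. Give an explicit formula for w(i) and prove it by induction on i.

Claim: w(i) = -i^3 + i^2 + 3i + 3.

Base case: w(0) = 3, and -0^3 + 0^2 + 3·0 + 3 = 3.
Assume w(j) = -j^3 + j^2 + 3j + 3.
Then w(j+1) = w(j) + (-3j^2 − j + 3) = (-j^3 + j^2 + 3j + 3) + (-3j^2 − j + 3) = -j^3 − 2j^2 + 2j + 6,
and -(j+1)^3 + (j+1)^2 + 3·(j+1) + 3 = -j^3 − 2j^2 + 2j + 6.
This completes the inductive step, so w(i) = -i^3 + i^2 + 3i + 3 for all i ≥ 0.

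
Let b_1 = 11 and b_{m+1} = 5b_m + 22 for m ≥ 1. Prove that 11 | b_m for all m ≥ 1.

Base case: b_1 = 11 = 11·1, so 11 | b_1.
Assume 11 | b_j, so b_j = 11t for some integer t.
Then b_{j+1} = 5b_j + 22 = 5·(11t) + 22 = 11(5t + 2), so 11 | b_{j+1}.
By induction, 11 | b_m for all m ≥ 1.

11 | b_m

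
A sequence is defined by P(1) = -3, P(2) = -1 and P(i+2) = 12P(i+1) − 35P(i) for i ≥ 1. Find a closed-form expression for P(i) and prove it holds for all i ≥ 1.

Claim: P(i) = 7^i − 2·5^i.

Base cases: P(1) = -3 and 7^1 − 2·5^1 = -3; P(2) = -1 and 7^2 − 2·5^2 = -1.
Assume P(j) = 7^j − 2·5^j for all 1 ≤ j ≤ m, where m ≥ 2.
Then P(m+1) = 12P(m) − 35P(m−1) = 12·(7^m − 2·5^m) − 35·(7^{m−1} − 2·5^{m−1}) = (12·7 − 35)7^{m−1} − 2·(12·5 − 35)5^{m−1} = 49·7^{m−1} − 50·5^{m−1} = 7^{m+1} − 2·5^{m+1}.
This completes the inductive step, so P(i) = 7^i − 2·5^i for all i ≥ 1.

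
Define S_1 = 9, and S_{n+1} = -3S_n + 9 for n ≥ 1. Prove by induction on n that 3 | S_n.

Base case: S_1 = 9 = 3·3, so 3 | S_1.
Assume 3 | S_r, so S_r = 3t for some integer t.
Then S_{r+1} = -3S_r + 9 = -3·(3t) + 9 = 3(-3t + 3), so 3 | S_{r+1}.
This completes the inductive step, so 3 | S_n for all n ≥ 1.

3 | S_n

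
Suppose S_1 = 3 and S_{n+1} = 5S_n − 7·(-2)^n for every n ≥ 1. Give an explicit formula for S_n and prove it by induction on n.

Claim: S_n = 5^n + (-2)^n.

Base case: S_1 = 3, and 5^1 + (-2)^1 = 5 − 2 = 3.
Assume S_r = 5^r + (-2)^r for some r ≥ 1.
Then S_{r+1} = 5S_r − 7·(-2)^r = 5·(5^r + (-2)^r) − 7·(-2)^r = 5^{r+1} + 5·(-2)^r − 7·(-2)^r = 5^{r+1} − 2·(-2)^r = 5^{r+1} + (-2)^{r+1}.
This completes the inductive step, so S_n = 5^n + (-2)^n for all n ≥ 1.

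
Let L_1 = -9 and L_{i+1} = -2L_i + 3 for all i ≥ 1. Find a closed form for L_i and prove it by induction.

Claim: L_i = 5·(-2)^i + 1.

Base case: L_1 = -9, and 5·(-2)^1 + 1 = -10 + 1 = -9.
Assume L_m = 5·(-2)^m + 1 for some m ≥ 1.
Then L_{m+1} = -2L_m + 3 = -2·(5·(-2)^m + 1) + 3 = -10·(-2)^m − 2 + 3 = 5·(-2)^{m+1} + 1.
This completes the inductive step, so L_i = 5·(-2)^i + 1 for all i ≥ 1.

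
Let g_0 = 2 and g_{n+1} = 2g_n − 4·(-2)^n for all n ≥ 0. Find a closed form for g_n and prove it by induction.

Claim: g_n = 2^n + (-2)^n.

Base case: g_0 = 2, and 2^0 + (-2)^0 = 1 + 1 = 2.
Assume g_r = 2^r + (-2)^r for some r ≥ 0.
Then g_{r+1} = 2g_r − 4·(-2)^r = 2·(2^r + (-2)^r) − 4·(-2)^r = 2^{r+1} + 2·(-2)^r − 4·(-2)^r = 2^{r+1} − 2·(-2)^r = 2^{r+1} + (-2)^{r+1}.
So the formula holds for r+1, and by induction g_n = 2^n + (-2)^n for all n ≥ 0.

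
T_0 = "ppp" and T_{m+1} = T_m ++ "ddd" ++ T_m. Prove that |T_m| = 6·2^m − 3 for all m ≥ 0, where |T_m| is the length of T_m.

Base case: |T_0| = 3, and 6·2^0 − 3 = 3.
Assume |T_j| = 6·2^j − 3.
Then |T_{j+1}| = |T_j| + 3 + |T_j| = 2|T_j| + 3 = 2(6·2^j − 3) + 3 = 6·2^{j+1} − 6 + 3 = 6·2^{j+1} − 3.
By induction, |T_m| = 6·2^m − 3 for all m ≥ 0.

|T_m| = 6·2^m − 3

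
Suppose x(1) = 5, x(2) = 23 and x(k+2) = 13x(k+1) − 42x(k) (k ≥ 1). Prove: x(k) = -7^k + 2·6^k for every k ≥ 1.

Base cases: x(1) = 5 and -7^1 + 2·6^1 = 5; x(2) = 23 and -7^2 + 2·6^2 = 23.
Assume x(j) = -7^j + 2·6^j for all 1 ≤ j ≤ m, where m ≥ 2.
Then x(m+1) = 13x(m) − 42x(m−1) = 13·(-7^m + 2·6^m) − 42·(-7^{m−1} + 2·6^{m−1}) = -(13·7 − 42)7^{m−1} + 2·(13·6 − 42)6^{m−1} = -49·7^{m−1} + 72·6^{m−1} = -7^{m+1} + 2·6^{m+1}.
This completes the inductive step, so x(k) = -7^k + 2·6^k for all k ≥ 1.

x(k) = -7^k + 2·6^k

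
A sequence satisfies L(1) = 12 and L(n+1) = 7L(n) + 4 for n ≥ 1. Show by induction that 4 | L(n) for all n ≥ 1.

Base case: L(1) = 12 = 4·3, so 4 | L(1).
Assume 4 | L(r), so L(r) = 4t for some integer t.
Then L(r+1) = 7L(r) + 4 = 7·(4t) + 4 = 4(7t + 1), so 4 | L(r+1).
This completes the inductive step, so 4 | L(n) for all n ≥ 1.

4 | L(n)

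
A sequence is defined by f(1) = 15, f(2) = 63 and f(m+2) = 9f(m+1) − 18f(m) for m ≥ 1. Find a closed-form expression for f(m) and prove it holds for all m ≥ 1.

Claim: f(m) = 3·3^m + 6^m.

Base cases: f(1) = 15 and 3·3^1 + 6^1 = 15; f(2) = 63 and 3·3^2 + 6^2 = 63.
Assume f(i) = 3·3^i + 6^i for all 1 ≤ i ≤ j, where j ≥ 2.
Then f(j+1) = 9f(j) − 18f(j−1) = 9·(3·3^j + 6^j) − 18·(3·3^{j−1} + 6^{j−1}) = 3·(9·3 − 18)3^{j−1} + (9·6 − 18)6^{j−1} = 27·3^{j−1} + 36·6^{j−1} = 3·3^{j+1} + 6^{j+1}.
By strong induction, f(m) = 3·3^m + 6^m for all m ≥ 1.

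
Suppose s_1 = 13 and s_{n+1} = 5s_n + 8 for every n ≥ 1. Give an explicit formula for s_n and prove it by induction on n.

Claim: s_n = 3·5^n − 2.

Base case: s_1 = 13, and 3·5^1 − 2 = 15 − 2 = 13.
Assume s_r = 3·5^r − 2 for some r ≥ 1.
Then s_{r+1} = 5s_r + 8 = 5·(3·5^r − 2) + 8 = 15·5^r − 10 + 8 = 3·5^{r+1} − 2.
Hence s_n = 3·5^n − 2 for every n ≥ 1, by induction.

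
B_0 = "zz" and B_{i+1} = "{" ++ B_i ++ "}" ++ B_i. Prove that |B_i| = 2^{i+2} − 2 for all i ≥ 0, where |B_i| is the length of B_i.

Base case: |B_0| = 2, and 2^{0+2} − 2 = 2.
Assume |B_m| = 2^{m+2} − 2.
Then |B_{m+1}| = 1 + |B_m| + 1 + |B_m| = 2|B_m| + 2 = 2(2^{m+2} − 2) + 2 = 2^{m+3} − 4 + 2 = 2^{m+3} − 2.
So the formula holds for m+1, and by induction |B_i| = 2^{i+2} − 2 for all i ≥ 0.

|B_i| = 2^{i+2} − 2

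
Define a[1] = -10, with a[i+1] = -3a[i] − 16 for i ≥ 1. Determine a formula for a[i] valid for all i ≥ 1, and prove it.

Claim: a[i] = 2·(-3)^i − 4.

Base case: a[1] = -10, and 2·(-3)^1 − 4 = -6 − 4 = -10.
Assume a[m] = 2·(-3)^m − 4 for some m ≥ 1.
Then a[m+1] = -3a[m] − 16 = -3·(2·(-3)^m − 4) − 16 = -6·(-3)^m + 12 − 16 = 2·(-3)^{m+1} − 4.
Hence a[i] = 2·(-3)^i − 4 for every i ≥ 1, by induction.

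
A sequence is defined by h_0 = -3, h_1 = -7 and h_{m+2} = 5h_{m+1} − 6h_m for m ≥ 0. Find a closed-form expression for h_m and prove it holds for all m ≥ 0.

Claim: h_m = -3^m − 2·2^m.

Base cases: h_0 = -3 and -3^0 − 2·2^0 = -3; h_1 = -7 and -3^1 − 2·2^1 = -7.
Assume h_j = -3^j − 2·2^j for all 0 ≤ j ≤ k, where k ≥ 1.
Then h_{k+1} = 5h_k − 6h_{k−1} = 5·(-3^k − 2·2^k) − 6·(-3^{k−1} − 2·2^{k−1}) = -(5·3 − 6)3^{k−1} − 2·(5·2 − 6)2^{k−1} = -9·3^{k−1} − 8·2^{k−1} = -3^{k+1} − 2·2^{k+1}.
This completes the inductive step, so h_m = -3^m − 2·2^m for all m ≥ 0.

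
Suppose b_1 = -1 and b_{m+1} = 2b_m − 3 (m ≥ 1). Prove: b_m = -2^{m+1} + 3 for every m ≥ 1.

Base case: b_1 = -1, and -2^{1+1} + 3 = -4 + 3 = -1.
Assume b_r = -2^{r+1} + 3 for some r ≥ 1.
Then b_{r+1} = 2b_r − 3 = 2·(-2^{r+1} + 3) − 3 = -2^{r+2} + 6 − 3 = -2^{r+2} + 3.
By induction, b_m = -2^{m+1} + 3 for all m ≥ 1.

b_m = -2^{m+1} + 3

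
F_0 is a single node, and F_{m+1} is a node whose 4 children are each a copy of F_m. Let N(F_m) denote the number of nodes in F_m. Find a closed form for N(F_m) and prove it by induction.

Claim: N(F_m) = (4^{m+1} − 1)/3.

Base case: N(F_0) = 1, and (4^{0+1} − 1)/3 = 1.
Assume N(F_k) = (4^{k+1} − 1)/3.
Then N(F_{k+1}) = 1 + 4N(F_k) = 1 + 4·(4^{k+1} − 1)/3 = 1 + (4^{k+2} − 4)/3 = (3 + 4^{k+2} − 4)/3 = (4^{k+2} − 1)/3.
So the formula holds for k+1, and by induction N(F_m) = (4^{m+1} − 1)/3 for all m ≥ 0.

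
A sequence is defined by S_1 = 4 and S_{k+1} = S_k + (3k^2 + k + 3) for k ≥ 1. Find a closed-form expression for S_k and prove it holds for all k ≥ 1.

Claim: S_k = k^3 − k^2 + 3k + 1.

Base case: S_1 = 4, and 1^3 − 1^2 + 3·1 + 1 = 4.
Assume S_r = r^3 − r^2 + 3r + 1.
Then S_{r+1} = S_r + (3r^2 + r + 3) = (r^3 − r^2 + 3r + 1) + (3r^2 + r + 3) = r^3 + 2r^2 + 4r + 4,
and (r+1)^3 − (r+1)^2 + 3·(r+1) + 1 = r^3 + 2r^2 + 4r + 4.
By induction, S_k = k^3 − k^2 + 3k + 1 for all k ≥ 1.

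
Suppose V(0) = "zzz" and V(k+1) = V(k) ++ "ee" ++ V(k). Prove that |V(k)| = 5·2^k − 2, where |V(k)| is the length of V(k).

Base case: |V(0)| = 3, and 5·2^0 − 2 = 3.
Assume |V(m)| = 5·2^m − 2.
Then |V(m+1)| = |V(m)| + 2 + |V(m)| = 2|V(m)| + 2 = 2(5·2^m − 2) + 2 = 5·2^{m+1} − 4 + 2 = 5·2^{m+1} − 2.
Hence |V(k)| = 5·2^k − 2 for every k ≥ 0, by induction.

|V(k)| = 5·2^k − 2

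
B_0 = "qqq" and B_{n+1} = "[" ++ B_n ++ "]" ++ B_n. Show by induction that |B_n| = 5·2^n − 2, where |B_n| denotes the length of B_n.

Base case: |B_0| = 3, and 5·2^0 − 2 = 3.
Assume |B_r| = 5·2^r − 2.
Then |B_{r+1}| = 1 + |B_r| + 1 + |B_r| = 2|B_r| + 2 = 2(5·2^r − 2) + 2 = 5·2^{r+1} − 4 + 2 = 5·2^{r+1} − 2.
So the formula holds for r+1, and by induction |B_n| = 5·2^n − 2 for all n ≥ 0.

|B_n| = 5·2^n − 2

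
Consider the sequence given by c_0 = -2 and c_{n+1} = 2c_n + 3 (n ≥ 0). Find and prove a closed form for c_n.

Claim: c_n = 2^n − 3.

Base case: c_0 = -2, and 2^0 − 3 = 1 − 3 = -2.
Assume c_m = 2^m − 3 for some m ≥ 0.
Then c_{m+1} = 2c_m + 3 = 2·(2^m − 3) + 3 = 2^{m+1} − 6 + 3 = 2^{m+1} − 3.
By induction, c_n = 2^n − 3 for all n ≥ 0.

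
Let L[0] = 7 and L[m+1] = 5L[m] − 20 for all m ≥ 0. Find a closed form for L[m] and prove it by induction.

Claim: L[m] = 2·5^m + 5.

Base case: L[0] = 7, and 2·5^0 + 5 = 2 + 5 = 7.
Assume L[r] = 2·5^r + 5 for some r ≥ 0.
Then L[r+1] = 5L[r] − 20 = 5·(2·5^r + 5) − 20 = 10·5^r + 25 − 20 = 2·5^{r+1} + 5.
So the formula holds for r+1, and by induction L[m] = 2·5^m + 5 for all m ≥ 0.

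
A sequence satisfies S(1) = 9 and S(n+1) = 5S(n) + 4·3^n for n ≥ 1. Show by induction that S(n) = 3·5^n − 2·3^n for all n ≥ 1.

Base case: S(1) = 9, and 3·5^1 − 2·3^1 = 15 − 6 = 9.
Assume S(m) = 3·5^m − 2·3^m for some m ≥ 1.
Then S(m+1) = 5S(m) + 4·3^m = 5·(3·5^m − 2·3^m) + 4·3^m = 3·5^{m+1} − 10·3^m + 4·3^m = 3·5^{m+1} − 6·3^m = 3·5^{m+1} − 2·3^{m+1}.
Hence S(n) = 3·5^n − 2·3^n for every n ≥ 1, by induction.

S(n) = 3·5^n − 2·3^n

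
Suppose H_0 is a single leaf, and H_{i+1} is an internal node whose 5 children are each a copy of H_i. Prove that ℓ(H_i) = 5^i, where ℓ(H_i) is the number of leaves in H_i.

Base case: ℓ(H_0) = 1, and 5^0 = 1.
Assume ℓ(H_k) = 5^k.
Then ℓ(H_{k+1}) = 5·ℓ(H_k) = 5·5^k = 5^{k+1}.
Hence ℓ(H_i) = 5^i for every i ≥ 0, by induction.

ℓ(H_i) = 5^i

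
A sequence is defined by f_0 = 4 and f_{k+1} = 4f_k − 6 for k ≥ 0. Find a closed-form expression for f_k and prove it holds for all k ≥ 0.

Claim: f_k = 2·4^k + 2.

Base case: f_0 = 4, and 2·4^0 + 2 = 2 + 2 = 4.
Assume f_j = 2·4^j + 2 for some j ≥ 0.
Then f_{j+1} = 4f_j − 6 = 4·(2·4^j + 2) − 6 = 8·4^j + 8 − 6 = 2·4^{j+1} + 2.
By induction, f_k = 2·4^k + 2 for all k ≥ 0.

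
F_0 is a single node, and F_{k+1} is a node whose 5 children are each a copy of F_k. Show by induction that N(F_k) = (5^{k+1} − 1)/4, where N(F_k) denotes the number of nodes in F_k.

Base case: N(F_0) = 1, and (5^{0+1} − 1)/4 = 1.
Assume N(F_m) = (5^{m+1} − 1)/4.
Then N(F_{m+1}) = 1 + 5N(F_m) = 1 + 5·(5^{m+1} − 1)/4 = 1 + (5^{m+2} − 5)/4 = (4 + 5^{m+2} − 5)/4 = (5^{m+2} − 1)/4.
This completes the inductive step, so N(F_k) = (5^{k+1} − 1)/4 for all k ≥ 0.

N(F_k) = (5^{k+1} − 1)/4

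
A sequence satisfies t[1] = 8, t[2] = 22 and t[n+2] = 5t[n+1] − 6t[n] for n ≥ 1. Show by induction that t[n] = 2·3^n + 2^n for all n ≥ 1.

Base cases: t[1] = 8 and 2·3^1 + 2^1 = 8; t[2] = 22 and 2·3^2 + 2^2 = 22.
Assume t[j] = 2·3^j + 2^j for all 1 ≤ j ≤ r, where r ≥ 2.
Then t[r+1] = 5t[r] − 6t[r−1] = 5·(2·3^r + 2^r) − 6·(2·3^{r−1} + 2^{r−1}) = 2·(5·3 − 6)3^{r−1} + (5·2 − 6)2^{r−1} = 18·3^{r−1} + 4·2^{r−1} = 2·3^{r+1} + 2^{r+1}.
This completes the inductive step, so t[n] = 2·3^n + 2^n for all n ≥ 1.

t[n] = 2·3^n + 2^n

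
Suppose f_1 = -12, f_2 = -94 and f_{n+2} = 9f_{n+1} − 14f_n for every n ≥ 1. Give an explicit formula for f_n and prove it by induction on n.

Claim: f_n = 2^n − 2·7^n.

Base cases: f_1 = -12 and 2^1 − 2·7^1 = -12; f_2 = -94 and 2^2 − 2·7^2 = -94.
Assume f_i = 2^i − 2·7^i for all 1 ≤ i ≤ j, where j ≥ 2.
Then f_{j+1} = 9f_j − 14f_{j−1} = 9·(2^j − 2·7^j) − 14·(2^{j−1} − 2·7^{j−1}) = (9·2 − 14)2^{j−1} − 2·(9·7 − 14)7^{j−1} = 4·2^{j−1} − 98·7^{j−1} = 2^{j+1} − 2·7^{j+1}.
This completes the inductive step, so f_n = 2^n − 2·7^n for all n ≥ 1.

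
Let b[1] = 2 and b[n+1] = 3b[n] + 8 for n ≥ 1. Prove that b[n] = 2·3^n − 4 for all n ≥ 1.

Base case: b[1] = 2, and 2·3^1 − 4 = 6 − 4 = 2.
Assume b[k] = 2·3^k − 4 for some k ≥ 1.
Then b[k+1] = 3b[k] + 8 = 3·(2·3^k − 4) + 8 = 6·3^k − 12 + 8 = 2·3^{k+1} − 4.
By induction, b[n] = 2·3^n − 4 for all n ≥ 1.

b[n] = 2·3^n − 4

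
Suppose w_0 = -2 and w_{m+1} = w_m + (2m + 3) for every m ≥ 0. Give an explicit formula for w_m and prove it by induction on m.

Claim: w_m = m^2 + 2m − 2.

Base case: w_0 = -2, and 0^2 + 2·0 − 2 = -2.
Assume w_j = j^2 + 2j − 2.
Then w_{j+1} = w_j + (2j + 3) = (j^2 + 2j − 2) + (2j + 3) = j^2 + 4j + 1,
and (j+1)^2 + 2·(j+1) − 2 = j^2 + 4j + 1.
Hence w_m = m^2 + 2m − 2 for every m ≥ 0, by induction.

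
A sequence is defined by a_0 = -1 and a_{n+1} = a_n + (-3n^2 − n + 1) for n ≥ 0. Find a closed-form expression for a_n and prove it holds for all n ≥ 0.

Claim: a_n = -n^3 + n^2 + n − 1.

Base case: a_0 = -1, and -0^3 + 0^2 + 0 − 1 = -1.
Assume a_j = -j^3 + j^2 + j − 1.
Then a_{j+1} = a_j + (-3j^2 − j + 1) = (-j^3 + j^2 + j − 1) + (-3j^2 − j + 1) = -j^3 − 2j^2,
and -(j+1)^3 + (j+1)^2 + (j+1) − 1 = -j^3 − 2j^2.
By induction, a_n = -n^3 + n^2 + n − 1 for all n ≥ 0.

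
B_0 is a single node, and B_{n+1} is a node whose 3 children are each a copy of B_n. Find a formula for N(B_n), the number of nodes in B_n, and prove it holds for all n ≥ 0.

Claim: N(B_n) = (3^{n+1} − 1)/2.

Base case: N(B_0) = 1, and (3^{0+1} − 1)/2 = 1.
Assume N(B_r) = (3^{r+1} − 1)/2.
Then N(B_{r+1}) = 1 + 3N(B_r) = 1 + 3·(3^{r+1} − 1)/2 = 1 + (3^{r+2} − 3)/2 = (2 + 3^{r+2} − 3)/2 = (3^{r+2} − 1)/2.
By induction, N(B_n) = (3^{n+1} − 1)/2 for all n ≥ 0.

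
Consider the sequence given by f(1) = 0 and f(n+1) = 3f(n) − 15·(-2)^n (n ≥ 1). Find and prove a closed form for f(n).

Claim: f(n) = 2·3^n + 3·(-2)^n.

Base case: f(1) = 0, and 2·3^1 + 3·(-2)^1 = 6 − 6 = 0.
Assume f(m) = 2·3^m + 3·(-2)^m for some m ≥ 1.
Then f(m+1) = 3f(m) − 15·(-2)^m = 3·(2·3^m + 3·(-2)^m) − 15·(-2)^m = 2·3^{m+1} + 9·(-2)^m − 15·(-2)^m = 2·3^{m+1} − 6·(-2)^m = 2·3^{m+1} + 3·(-2)^{m+1}.
By induction, f(n) = 2·3^n + 3·(-2)^n for all n ≥ 1.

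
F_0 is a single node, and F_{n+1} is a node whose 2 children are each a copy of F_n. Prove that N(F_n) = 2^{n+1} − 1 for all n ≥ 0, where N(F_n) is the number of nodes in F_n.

Base case: N(F_0) = 1, and 2^{0+1} − 1 = 1.
Assume N(F_r) = 2^{r+1} − 1.
Then N(F_{r+1}) = 1 + 2N(F_r) = 1 + 2(2^{r+1} − 1) = 2^{r+2} − 2 + 1 = 2^{r+2} − 1.
So the formula holds for r+1, and by induction N(F_n) = 2^{n+1} − 1 for all n ≥ 0.

N(F_n) = 2^{n+1} − 1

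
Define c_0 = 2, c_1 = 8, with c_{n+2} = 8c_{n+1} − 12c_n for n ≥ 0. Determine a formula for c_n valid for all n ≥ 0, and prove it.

Claim: c_n = 2^n + 6^n.

Base cases: c_0 = 2 and 2^0 + 6^0 = 2; c_1 = 8 and 2^1 + 6^1 = 8.
Assume c_j = 2^j + 6^j for all 0 ≤ j ≤ r, where r ≥ 1.
Then c_{r+1} = 8c_r − 12c_{r−1} = 8·(2^r + 6^r) − 12·(2^{r−1} + 6^{r−1}) = (8·2 − 12)2^{r−1} + (8·6 − 12)6^{r−1} = 4·2^{r−1} + 36·6^{r−1} = 2^{r+1} + 6^{r+1}.
So the formula holds for r+1, and by strong induction c_n = 2^n + 6^n for all n ≥ 0.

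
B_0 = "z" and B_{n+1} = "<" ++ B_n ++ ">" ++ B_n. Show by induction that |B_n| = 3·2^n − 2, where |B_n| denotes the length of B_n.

Base case: |B_0| = 1, and 3·2^0 − 2 = 1.
Assume |B_k| = 3·2^k − 2.
Then |B_{k+1}| = 1 + |B_k| + 1 + |B_k| = 2|B_k| + 2 = 2(3·2^k − 2) + 2 = 3·2^{k+1} − 4 + 2 = 3·2^{k+1} − 2.
So the formula holds for k+1, and by induction |B_n| = 3·2^n − 2 for all n ≥ 0.

|B_n| = 3·2^n − 2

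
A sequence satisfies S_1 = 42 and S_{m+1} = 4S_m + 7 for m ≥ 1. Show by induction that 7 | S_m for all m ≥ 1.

Base case: S_1 = 42 = 7·6, so 7 | S_1.
Assume 7 | S_k, so S_k = 7t for some integer t.
Then S_{k+1} = 4S_k + 7 = 4·(7t) + 7 = 7(4t + 1), so 7 | S_{k+1}.
By induction, 7 | S_m for all m ≥ 1.

7 | S_m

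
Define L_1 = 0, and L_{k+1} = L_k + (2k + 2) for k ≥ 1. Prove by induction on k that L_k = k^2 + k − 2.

Base case: L_1 = 0, and 1^2 + 1 − 2 = 0.
Assume L_r = r^2 + r − 2.
Then L_{r+1} = L_r + (2r + 2) = (r^2 + r − 2) + (2r + 2) = r^2 + 3r,
and (r+1)^2 + (r+1) − 2 = r^2 + 3r.
Hence L_k = k^2 + k − 2 for every k ≥ 1, by induction.

L_k = k^2 + k − 2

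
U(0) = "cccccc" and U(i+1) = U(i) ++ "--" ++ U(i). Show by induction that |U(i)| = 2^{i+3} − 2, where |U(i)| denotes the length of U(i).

Base case: |U(0)| = 6, and 2^{0+3} − 2 = 6.
Assume |U(j)| = 2^{j+3} − 2.
Then |U(j+1)| = |U(j)| + 2 + |U(j)| = 2|U(j)| + 2 = 2(2^{j+3} − 2) + 2 = 2^{j+1+3} − 4 + 2 = 2^{j+1+3} − 2.
This completes the inductive step, so |U(i)| = 2^{i+3} − 2 for all i ≥ 0.

|U(i)| = 2^{i+3} − 2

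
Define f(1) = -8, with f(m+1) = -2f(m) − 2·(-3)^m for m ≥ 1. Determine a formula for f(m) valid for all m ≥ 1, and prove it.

Claim: f(m) = (-2)^m + 2·(-3)^m.

Base case: f(1) = -8, and (-2)^1 + 2·(-3)^1 = -2 − 6 = -8.
Assume f(k) = (-2)^k + 2·(-3)^k for some k ≥ 1.
Then f(k+1) = -2f(k) − 2·(-3)^k = -2·((-2)^k + 2·(-3)^k) − 2·(-3)^k = (-2)^{k+1} − 4·(-3)^k − 2·(-3)^k = (-2)^{k+1} − 6·(-3)^k = (-2)^{k+1} + 2·(-3)^{k+1}.
This completes the inductive step, so f(m) = (-2)^m + 2·(-3)^m for all m ≥ 1.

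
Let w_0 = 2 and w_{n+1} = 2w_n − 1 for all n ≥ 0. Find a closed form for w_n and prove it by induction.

Claim: w_n = 2^n + 1.

Base case: w_0 = 2, and 2^0 + 1 = 1 + 1 = 2.
Assume w_r = 2^r + 1 for some r ≥ 0.
Then w_{r+1} = 2w_r − 1 = 2·(2^r + 1) − 1 = 2^{r+1} + 2 − 1 = 2^{r+1} + 1.
So the formula holds for r+1, and by induction w_n = 2^n + 1 for all n ≥ 0.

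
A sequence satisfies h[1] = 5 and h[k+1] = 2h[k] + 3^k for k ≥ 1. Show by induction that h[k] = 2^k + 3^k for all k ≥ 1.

Base case: h[1] = 5, and 2^1 + 3^1 = 2 + 3 = 5.
Assume h[m] = 2^m + 3^m for some m ≥ 1.
Then h[m+1] = 2h[m] + 3^m = 2·(2^m + 3^m) + 3^m = 2^{m+1} + 2·3^m + 3^m = 2^{m+1} + 3·3^m = 2^{m+1} + 3^{m+1}.
This completes the inductive step, so h[k] = 2^k + 3^k for all k ≥ 1.

h[k] = 2^k + 3^k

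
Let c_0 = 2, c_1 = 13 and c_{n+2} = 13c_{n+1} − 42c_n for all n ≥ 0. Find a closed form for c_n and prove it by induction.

Claim: c_n = 7^n + 6^n.

Base cases: c_0 = 2 and 7^0 + 6^0 = 2; c_1 = 13 and 7^1 + 6^1 = 13.
Assume c_j = 7^j + 6^j for all 0 ≤ j ≤ m, where m ≥ 1.
Then c_{m+1} = 13c_m − 42c_{m−1} = 13·(7^m + 6^m) − 42·(7^{m−1} + 6^{m−1}) = (13·7 − 42)7^{m−1} + (13·6 − 42)6^{m−1} = 49·7^{m−1} + 36·6^{m−1} = 7^{m+1} + 6^{m+1}.
By strong induction, c_n = 7^n + 6^n for all n ≥ 0.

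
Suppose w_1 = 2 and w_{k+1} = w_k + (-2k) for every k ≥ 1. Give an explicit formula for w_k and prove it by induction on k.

Claim: w_k = -k^2 + k + 2.

Base case: w_1 = 2, and -1^2 + 1 + 2 = 2.
Assume w_r = -r^2 + r + 2.
Then w_{r+1} = w_r + (-2r) = (-r^2 + r + 2) + (-2r) = -r^2 − r + 2,
and -(r+1)^2 + (r+1) + 2 = -r^2 − r + 2.
This completes the inductive step, so w_k = -k^2 + k + 2 for all k ≥ 1.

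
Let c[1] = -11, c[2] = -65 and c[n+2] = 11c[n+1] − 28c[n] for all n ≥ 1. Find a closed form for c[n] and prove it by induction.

Claim: c[n] = -4^n − 7^n.

Base cases: c[1] = -11 and -4^1 − 7^1 = -11; c[2] = -65 and -4^2 − 7^2 = -65.
Assume c[j] = -4^j − 7^j for all 1 ≤ j ≤ k, where k ≥ 2.
Then c[k+1] = 11c[k] − 28c[k−1] = 11·(-4^k − 7^k) − 28·(-4^{k−1} − 7^{k−1}) = -(11·4 − 28)4^{k−1} − (11·7 − 28)7^{k−1} = -16·4^{k−1} − 49·7^{k−1} = -4^{k+1} − 7^{k+1}.
So the formula holds for k+1, and by strong induction c[n] = -4^n − 7^n for all n ≥ 1.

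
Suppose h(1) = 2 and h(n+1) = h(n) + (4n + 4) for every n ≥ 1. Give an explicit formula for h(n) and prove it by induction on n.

Claim: h(n) = 2n^2 + 2n − 2.

Base case: h(1) = 2, and 2·1^2 + 2·1 − 2 = 2.
Assume h(j) = 2j^2 + 2j − 2.
Then h(j+1) = h(j) + (4j + 4) = (2j^2 + 2j − 2) + (4j + 4) = 2j^2 + 6j + 2,
and 2·(j+1)^2 + 2·(j+1) − 2 = 2j^2 + 6j + 2.
Hence h(n) = 2n^2 + 2n − 2 for every n ≥ 1, by induction.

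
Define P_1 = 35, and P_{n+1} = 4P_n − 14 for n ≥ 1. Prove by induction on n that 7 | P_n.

Base case: P_1 = 35 = 7·5, so 7 | P_1.
Assume 7 | P_j, so P_j = 7t for some integer t.
Then P_{j+1} = 4P_j − 14 = 4·(7t) − 14 = 7(4t − 2), so 7 | P_{j+1}.
By induction, 7 | P_n for all n ≥ 1.

7 | P_n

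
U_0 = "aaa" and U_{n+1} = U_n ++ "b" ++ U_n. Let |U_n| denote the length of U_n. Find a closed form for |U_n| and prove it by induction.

Claim: |U_n| = 2^{n+2} − 1.

Base case: |U_0| = 3, and 2^{0+2} − 1 = 3.
Assume |U_r| = 2^{r+2} − 1.
Then |U_{r+1}| = |U_r| + 1 + |U_r| = 2|U_r| + 1 = 2(2^{r+2} − 1) + 1 = 2^{r+3} − 2 + 1 = 2^{r+3} − 1.
Hence |U_n| = 2^{n+2} − 1 for every n ≥ 0, by induction.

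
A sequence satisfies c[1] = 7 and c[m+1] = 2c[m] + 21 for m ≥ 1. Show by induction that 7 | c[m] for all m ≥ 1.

Base case: c[1] = 7 = 7·1, so 7 | c[1].
Assume 7 | c[r], so c[r] = 7t for some integer t.
Then c[r+1] = 2c[r] + 21 = 2·(7t) + 21 = 7(2t + 3), so 7 | c[r+1].
Hence 7 | c[m] for every m ≥ 1, by induction.

7 | c[m]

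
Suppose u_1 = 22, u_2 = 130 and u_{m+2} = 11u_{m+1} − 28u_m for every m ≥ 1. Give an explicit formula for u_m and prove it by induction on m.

Claim: u_m = 2·7^m + 2·4^m.

Base cases: u_1 = 22 and 2·7^1 + 2·4^1 = 22; u_2 = 130 and 2·7^2 + 2·4^2 = 130.
Assume u_i = 2·7^i + 2·4^i for all 1 ≤ i ≤ j, where j ≥ 2.
Then u_{j+1} = 11u_j − 28u_{j−1} = 11·(2·7^j + 2·4^j) − 28·(2·7^{j−1} + 2·4^{j−1}) = 2·(11·7 − 28)7^{j−1} + 2·(11·4 − 28)4^{j−1} = 98·7^{j−1} + 32·4^{j−1} = 2·7^{j+1} + 2·4^{j+1}.
So the formula holds for j+1, and by strong induction u_m = 2·7^m + 2·4^m for all m ≥ 1.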